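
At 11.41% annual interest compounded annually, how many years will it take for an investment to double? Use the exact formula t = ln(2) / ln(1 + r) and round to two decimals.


Doubling condition: (1 + r)^t = 2
Take ln of both sides: t × ln(1 + r) = ln(2)
t = ln(2) / ln(1 + r)
t = 0.693147 / 0.108047
t = 6.42

t = ln(2) / ln(1 + r) = 6.42 years


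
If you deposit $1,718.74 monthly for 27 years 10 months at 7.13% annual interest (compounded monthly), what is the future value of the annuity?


Future value of an ordinary annuity: FV = PMT × ((1 + r)^n − 1) / r
Monthly rate r = 0.0713/12 ≈ 0.00594167, n = 334
FV = $1,718.74 × ((1 + 0.0713/12)^334 − 1) / (0.0713/12)
FV = $1,718.74 × 1049.020523
FV = $1,802,993.53

FV = PMT × ((1+r)^n - 1)/r = $1,802,993.53


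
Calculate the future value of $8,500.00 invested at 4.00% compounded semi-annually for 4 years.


Compound interest formula: A = P(1 + r/n)^(nt)
A = $8,500.00 × (1 + 0.04/2)^(2 × 4)
Growth factor: (1 + 0.04/2)^8 = 1.171659
A = $8,500.00 × 1.171659
A = $9,959.10

A = P(1 + r/n)^(nt) = $9,959.10


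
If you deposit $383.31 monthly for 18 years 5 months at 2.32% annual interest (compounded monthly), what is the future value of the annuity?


Future value of an ordinary annuity: FV = PMT × ((1 + r)^n − 1) / r
Monthly rate r = 0.0232/12 ≈ 0.00193333, n = 221
FV = $383.31 × ((1 + 0.0232/12)^221 − 1) / (0.0232/12)
FV = $383.31 × 275.394402
FV = $105,561.43

FV = PMT × ((1+r)^n - 1)/r = $105,561.43


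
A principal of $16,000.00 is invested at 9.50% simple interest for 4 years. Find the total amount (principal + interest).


Total amount formula: A = P(1 + rt) = P + P·r·t
Interest: I = P × r × t = $16,000.00 × 0.095 × 4 = $6,080.00
A = P + I = $16,000.00 + $6,080.00 = $22,080.00

A = P + I = P(1 + rt) = $22,080.00


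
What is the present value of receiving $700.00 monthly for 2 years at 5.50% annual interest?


Present value of an ordinary annuity: PV = PMT × (1 − (1 + r)^(−n)) / r
Monthly rate r = 0.055/12 ≈ 0.00458333, n = 24
PV = $700.00 × (1 − (1 + 0.055/12)^(−24)) / (0.055/12)
PV = $700.00 × 22.677971
PV = $15,874.58

PV = PMT × (1-(1+r)^(-n))/r = $15,874.58


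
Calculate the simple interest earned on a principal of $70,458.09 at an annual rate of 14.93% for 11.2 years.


Simple interest formula: I = P × r × t
I = $70,458.09 × 0.1493 × 11.2
I = $117,817.20

I = P × r × t = $117,817.20


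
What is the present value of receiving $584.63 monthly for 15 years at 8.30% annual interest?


Present value of an ordinary annuity: PV = PMT × (1 − (1 + r)^(−n)) / r
Monthly rate r = 0.083/12 ≈ 0.00691667, n = 180
PV = $584.63 × (1 − (1 + 0.083/12)^(−180)) / (0.083/12)
PV = $584.63 × 102.769499
PV = $60,082.13

PV = PMT × (1-(1+r)^(-n))/r = $60,082.13


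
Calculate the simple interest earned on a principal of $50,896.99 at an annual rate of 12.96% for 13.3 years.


Simple interest formula: I = P × r × t
I = $50,896.99 × 0.1296 × 13.3
I = $87,730.12

I = P × r × t = $87,730.12


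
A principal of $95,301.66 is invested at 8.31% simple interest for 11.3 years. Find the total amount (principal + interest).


Total amount formula: A = P(1 + rt) = P + P·r·t
Interest: I = P × r × t = $95,301.66 × 0.0831 × 11.3 = $89,491.12
A = P + I = $95,301.66 + $89,491.12 = $184,792.78

A = P + I = P(1 + rt) = $184,792.78


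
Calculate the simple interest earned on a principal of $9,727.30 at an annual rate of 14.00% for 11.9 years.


Simple interest formula: I = P × r × t
I = $9,727.30 × 0.14 × 11.9
I = $16,205.68

I = P × r × t = $16,205.68


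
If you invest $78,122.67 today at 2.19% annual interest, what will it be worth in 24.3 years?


Future value formula: FV = PV × (1 + r)^t
FV = $78,122.67 × (1 + 0.0219)^24.3
FV = $78,122.67 × 1.6928719
FV = $132,251.67

FV = PV × (1 + r)^t = $132,251.67


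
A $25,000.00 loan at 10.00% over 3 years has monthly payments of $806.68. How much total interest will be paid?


Total paid over the life of the loan = PMT × n.
Total paid = $806.68 × 36 = $29,040.48
Total interest = total paid − principal = $29,040.48 − $25,000.00 = $4,040.48

Total interest = (PMT × n) - PV = $4,040.48


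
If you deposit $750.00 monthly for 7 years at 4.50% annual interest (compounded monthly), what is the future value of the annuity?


Future value of an ordinary annuity: FV = PMT × ((1 + r)^n − 1) / r
Monthly rate r = 0.045/12 = 0.00375, n = 84
FV = $750.00 × ((1 + 0.045/12)^84 − 1) / (0.045/12)
FV = $750.00 × 98.520602
FV = $73,890.45

FV = PMT × ((1+r)^n - 1)/r = $73,890.45


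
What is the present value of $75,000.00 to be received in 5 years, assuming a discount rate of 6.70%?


Present value formula: PV = FV / (1 + r)^t
PV = $75,000.00 / (1 + 0.067)^5
PV = $75,000.00 / 1.3829997
PV = $54,229.95

PV = FV / (1 + r)^t = $54,229.95


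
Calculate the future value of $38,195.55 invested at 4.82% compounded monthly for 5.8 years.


Compound interest formula: A = P(1 + r/n)^(nt)
A = $38,195.55 × (1 + 0.0482/12)^(12 × 5.8)
Growth factor: (1 + 0.0482/12)^69.6 = 1.3218074
A = $38,195.55 × 1.3218074
A = $50,487.16

A = P(1 + r/n)^(nt) = $50,487.16


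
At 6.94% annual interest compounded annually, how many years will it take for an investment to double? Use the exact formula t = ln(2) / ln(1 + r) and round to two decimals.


Doubling condition: (1 + r)^t = 2
Take ln of both sides: t × ln(1 + r) = ln(2)
t = ln(2) / ln(1 + r)
t = 0.693147 / 0.067098
t = 10.33

t = ln(2) / ln(1 + r) = 10.33 years


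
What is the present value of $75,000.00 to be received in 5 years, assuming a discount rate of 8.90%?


Present value formula: PV = FV / (1 + r)^t
PV = $75,000.00 / (1 + 0.089)^5
PV = $75,000.00 / 1.531579
PV = $48,969.07

PV = FV / (1 + r)^t = $48,969.07


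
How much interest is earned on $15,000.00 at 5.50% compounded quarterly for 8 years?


Compound interest earned = final amount − principal.
A = P(1 + r/n)^(nt) = $15,000.00 × (1 + 0.055/4)^(4 × 8) = $23,220.90
Interest = A − P = $23,220.90 − $15,000.00 = $8,220.90

Interest = A - P = $8,220.90


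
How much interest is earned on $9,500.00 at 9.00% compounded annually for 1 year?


Compound interest earned = final amount − principal.
A = P(1 + r/n)^(nt) = $9,500.00 × (1 + 0.09/1)^(1 × 1) = $10,355.00
Interest = A − P = $10,355.00 − $9,500.00 = $855.00

Interest = A - P = $855.00


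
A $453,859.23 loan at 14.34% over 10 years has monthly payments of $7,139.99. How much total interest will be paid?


Total paid over the life of the loan = PMT × n.
Total paid = $7,139.99 × 120 = $856,798.80
Total interest = total paid − principal = $856,798.80 − $453,859.23 = $402,939.57

Total interest = (PMT × n) - PV = $402,939.57


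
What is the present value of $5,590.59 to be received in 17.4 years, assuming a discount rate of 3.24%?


Present value formula: PV = FV / (1 + r)^t
PV = $5,590.59 / (1 + 0.0324)^17.4
PV = $5,590.59 / 1.741627
PV = $3,209.98

PV = FV / (1 + r)^t = $3,209.98


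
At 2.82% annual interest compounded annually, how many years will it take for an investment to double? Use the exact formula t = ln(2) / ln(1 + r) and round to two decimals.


Doubling condition: (1 + r)^t = 2
Take ln of both sides: t × ln(1 + r) = ln(2)
t = ln(2) / ln(1 + r)
t = 0.693147 / 0.027810
t = 24.92

t = ln(2) / ln(1 + r) = 24.92 years


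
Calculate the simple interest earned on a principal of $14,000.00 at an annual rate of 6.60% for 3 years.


Simple interest formula: I = P × r × t
I = $14,000.00 × 0.066 × 3
I = $2,772.00

I = P × r × t = $2,772.00


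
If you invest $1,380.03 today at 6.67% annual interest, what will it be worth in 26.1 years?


Future value formula: FV = PV × (1 + r)^t
FV = $1,380.03 × (1 + 0.0667)^26.1
FV = $1,380.03 × 5.393913
FV = $7,443.76

FV = PV × (1 + r)^t = $7,443.76


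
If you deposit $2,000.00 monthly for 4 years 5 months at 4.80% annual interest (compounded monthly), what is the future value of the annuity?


Future value of an ordinary annuity: FV = PMT × ((1 + r)^n − 1) / r
Monthly rate r = 0.048/12 = 0.004, n = 53
FV = $2,000.00 × ((1 + 0.048/12)^53 − 1) / (0.048/12)
FV = $2,000.00 × 58.906316
FV = $117,812.63

FV = PMT × ((1+r)^n - 1)/r = $117,812.63


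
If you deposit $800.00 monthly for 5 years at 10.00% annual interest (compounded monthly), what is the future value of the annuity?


Future value of an ordinary annuity: FV = PMT × ((1 + r)^n − 1) / r
Monthly rate r = 0.1/12 ≈ 0.00833333, n = 60
FV = $800.00 × ((1 + 0.1/12)^60 − 1) / (0.1/12)
FV = $800.00 × 77.437072
FV = $61,949.66

FV = PMT × ((1+r)^n - 1)/r = $61,949.66


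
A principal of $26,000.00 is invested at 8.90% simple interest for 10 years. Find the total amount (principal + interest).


Total amount formula: A = P(1 + rt) = P + P·r·t
Interest: I = P × r × t = $26,000.00 × 0.089 × 10 = $23,140.00
A = P + I = $26,000.00 + $23,140.00 = $49,140.00

A = P + I = P(1 + rt) = $49,140.00


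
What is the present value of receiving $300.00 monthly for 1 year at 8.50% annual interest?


Present value of an ordinary annuity: PV = PMT × (1 − (1 + r)^(−n)) / r
Monthly rate r = 0.085/12 ≈ 0.00708333, n = 12
PV = $300.00 × (1 − (1 + 0.085/12)^(−12)) / (0.085/12)
PV = $300.00 × 11.465289
PV = $3,439.59

PV = PMT × (1-(1+r)^(-n))/r = $3,439.59


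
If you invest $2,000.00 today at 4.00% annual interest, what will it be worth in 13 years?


Future value formula: FV = PV × (1 + r)^t
FV = $2,000.00 × (1 + 0.04)^13
FV = $2,000.00 × 1.665074
FV = $3,330.15

FV = PV × (1 + r)^t = $3,330.15


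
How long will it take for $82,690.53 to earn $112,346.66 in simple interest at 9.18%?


Rearrange the simple interest formula for t:
I = P × r × t  ⇒  t = I / (P × r)
t = $112,346.66 / ($82,690.53 × 0.0918)
t = 14.8

t = I/(P×r) = 14.8 years


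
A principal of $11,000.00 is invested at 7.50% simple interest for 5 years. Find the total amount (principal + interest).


Total amount formula: A = P(1 + rt) = P + P·r·t
Interest: I = P × r × t = $11,000.00 × 0.075 × 5 = $4,125.00
A = P + I = $11,000.00 + $4,125.00 = $15,125.00

A = P + I = P(1 + rt) = $15,125.00


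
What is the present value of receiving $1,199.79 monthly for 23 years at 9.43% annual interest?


Present value of an ordinary annuity: PV = PMT × (1 − (1 + r)^(−n)) / r
Monthly rate r = 0.0943/12 ≈ 0.00785833, n = 276
PV = $1,199.79 × (1 − (1 + 0.0943/12)^(−276)) / (0.0943/12)
PV = $1,199.79 × 112.584125
PV = $135,077.31

PV = PMT × (1-(1+r)^(-n))/r = $135,077.31


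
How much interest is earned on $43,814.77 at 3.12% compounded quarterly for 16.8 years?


Compound interest earned = final amount − principal.
A = P(1 + r/n)^(nt) = $43,814.77 × (1 + 0.0312/4)^(4 × 16.8) = $73,854.53
Interest = A − P = $73,854.53 − $43,814.77 = $30,039.76

Interest = A - P = $30,039.76


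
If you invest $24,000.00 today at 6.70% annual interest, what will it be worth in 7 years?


Future value formula: FV = PV × (1 + r)^t
FV = $24,000.00 × (1 + 0.067)^7
FV = $24,000.00 × 1.574530
FV = $37,788.72

FV = PV × (1 + r)^t = $37,788.72


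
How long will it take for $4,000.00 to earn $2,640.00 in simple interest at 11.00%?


Rearrange the simple interest formula for t:
I = P × r × t  ⇒  t = I / (P × r)
t = $2,640.00 / ($4,000.00 × 0.11)
t = 6

t = I/(P×r) = 6 years


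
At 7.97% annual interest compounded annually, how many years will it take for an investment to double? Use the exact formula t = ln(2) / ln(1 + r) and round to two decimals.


Doubling condition: (1 + r)^t = 2
Take ln of both sides: t × ln(1 + r) = ln(2)
t = ln(2) / ln(1 + r)
t = 0.693147 / 0.076683
t = 9.04

t = ln(2) / ln(1 + r) = 9.04 years


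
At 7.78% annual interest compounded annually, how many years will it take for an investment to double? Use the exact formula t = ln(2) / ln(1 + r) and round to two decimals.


Doubling condition: (1 + r)^t = 2
Take ln of both sides: t × ln(1 + r) = ln(2)
t = ln(2) / ln(1 + r)
t = 0.693147 / 0.074922
t = 9.25

t = ln(2) / ln(1 + r) = 9.25 years


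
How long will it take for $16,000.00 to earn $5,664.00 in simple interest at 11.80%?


Rearrange the simple interest formula for t:
I = P × r × t  ⇒  t = I / (P × r)
t = $5,664.00 / ($16,000.00 × 0.118)
t = 3

t = I/(P×r) = 3 years


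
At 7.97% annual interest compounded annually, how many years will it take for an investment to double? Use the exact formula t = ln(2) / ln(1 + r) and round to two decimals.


Doubling condition: (1 + r)^t = 2
Take ln of both sides: t × ln(1 + r) = ln(2)
t = ln(2) / ln(1 + r)
t = 0.693147 / 0.076683
t = 9.04

t = ln(2) / ln(1 + r) = 9.04 years


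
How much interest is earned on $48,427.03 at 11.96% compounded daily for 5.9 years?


Compound interest earned = final amount − principal.
A = P(1 + r/n)^(nt) = $48,427.03 × (1 + 0.1196/365)^(365 × 5.9) = $98,060.30
Interest = A − P = $98,060.30 − $48,427.03 = $49,633.27

Interest = A - P = $49,633.27


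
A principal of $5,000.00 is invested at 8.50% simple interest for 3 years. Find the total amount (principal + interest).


Total amount formula: A = P(1 + rt) = P + P·r·t
Interest: I = P × r × t = $5,000.00 × 0.085 × 3 = $1,275.00
A = P + I = $5,000.00 + $1,275.00 = $6,275.00

A = P + I = P(1 + rt) = $6,275.00


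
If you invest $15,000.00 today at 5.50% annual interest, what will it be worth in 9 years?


Future value formula: FV = PV × (1 + r)^t
FV = $15,000.00 × (1 + 0.055)^9
FV = $15,000.00 × 1.619094
FV = $24,286.41

FV = PV × (1 + r)^t = $24,286.41


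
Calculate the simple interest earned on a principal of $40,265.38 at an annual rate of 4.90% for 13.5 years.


Simple interest formula: I = P × r × t
I = $40,265.38 × 0.049 × 13.5
I = $26,635.55

I = P × r × t = $26,635.55


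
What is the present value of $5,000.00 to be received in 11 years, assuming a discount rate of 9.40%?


Present value formula: PV = FV / (1 + r)^t
PV = $5,000.00 / (1 + 0.094)^11
PV = $5,000.00 / 2.686523
PV = $1,861.14

PV = FV / (1 + r)^t = $1,861.14


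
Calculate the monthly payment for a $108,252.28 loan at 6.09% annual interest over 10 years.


Loan payment formula: PMT = PV × r / (1 − (1 + r)^(−n))
Monthly rate r = 0.0609/12 = 0.005075, n = 120 months
Denominator: 1 − (1 + 0.0609/12)^(−120) = 0.455267
PMT = $108,252.28 × (0.0609/12) / 0.455267
PMT = $1,206.72 per month

PMT = PV × r / (1-(1+r)^(-n)) = $1,206.72/month


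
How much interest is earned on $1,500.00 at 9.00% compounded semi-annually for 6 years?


Compound interest earned = final amount − principal.
A = P(1 + r/n)^(nt) = $1,500.00 × (1 + 0.09/2)^(2 × 6) = $2,543.82
Interest = A − P = $2,543.82 − $1,500.00 = $1,043.82

Interest = A - P = $1,043.82


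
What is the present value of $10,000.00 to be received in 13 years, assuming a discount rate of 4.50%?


Present value formula: PV = FV / (1 + r)^t
PV = $10,000.00 / (1 + 0.045)^13
PV = $10,000.00 / 1.772196
PV = $5,642.72

PV = FV / (1 + r)^t = $5,642.72


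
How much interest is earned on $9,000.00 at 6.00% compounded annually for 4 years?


Compound interest earned = final amount − principal.
A = P(1 + r/n)^(nt) = $9,000.00 × (1 + 0.06/1)^(1 × 4) = $11,362.29
Interest = A − P = $11,362.29 − $9,000.00 = $2,362.29

Interest = A - P = $2,362.29


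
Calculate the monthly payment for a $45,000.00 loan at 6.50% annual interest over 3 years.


Loan payment formula: PMT = PV × r / (1 − (1 + r)^(−n))
Monthly rate r = 0.065/12 ≈ 0.00541667, n = 36 months
Denominator: 1 − (1 + 0.065/12)^(−36) = 0.176732
PMT = $45,000.00 × (0.065/12) / 0.176732
PMT = $1,379.21 per month

PMT = PV × r / (1-(1+r)^(-n)) = $1,379.21/month


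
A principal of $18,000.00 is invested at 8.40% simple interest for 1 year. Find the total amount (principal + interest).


Total amount formula: A = P(1 + rt) = P + P·r·t
Interest: I = P × r × t = $18,000.00 × 0.084 × 1 = $1,512.00
A = P + I = $18,000.00 + $1,512.00 = $19,512.00

A = P + I = P(1 + rt) = $19,512.00


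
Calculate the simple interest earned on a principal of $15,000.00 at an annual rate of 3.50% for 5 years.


Simple interest formula: I = P × r × t
I = $15,000.00 × 0.035 × 5
I = $2,625.00

I = P × r × t = $2,625.00


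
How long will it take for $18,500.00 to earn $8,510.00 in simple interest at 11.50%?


Rearrange the simple interest formula for t:
I = P × r × t  ⇒  t = I / (P × r)
t = $8,510.00 / ($18,500.00 × 0.115)
t = 4

t = I/(P×r) = 4 years


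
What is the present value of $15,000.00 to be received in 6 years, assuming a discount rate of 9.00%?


Present value formula: PV = FV / (1 + r)^t
PV = $15,000.00 / (1 + 0.09)^6
PV = $15,000.00 / 1.677100
PV = $8,944.01

PV = FV / (1 + r)^t = $8,944.01


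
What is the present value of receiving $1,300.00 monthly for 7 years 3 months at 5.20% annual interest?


Present value of an ordinary annuity: PV = PMT × (1 − (1 + r)^(−n)) / r
Monthly rate r = 0.052/12 ≈ 0.00433333, n = 87
PV = $1,300.00 × (1 − (1 + 0.052/12)^(−87)) / (0.052/12)
PV = $1,300.00 × 72.351931
PV = $94,057.51

PV = PMT × (1-(1+r)^(-n))/r = $94,057.51


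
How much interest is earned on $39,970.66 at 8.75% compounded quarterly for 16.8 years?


Compound interest earned = final amount − principal.
A = P(1 + r/n)^(nt) = $39,970.66 × (1 + 0.0875/4)^(4 × 16.8) = $171,108.57
Interest = A − P = $171,108.57 − $39,970.66 = $131,137.91

Interest = A - P = $131,137.91


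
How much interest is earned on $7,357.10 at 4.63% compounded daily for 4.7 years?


Compound interest earned = final amount − principal.
A = P(1 + r/n)^(nt) = $7,357.10 × (1 + 0.0463/365)^(365 × 4.7) = $9,145.50
Interest = A − P = $9,145.50 − $7,357.10 = $1,788.40

Interest = A - P = $1,788.40


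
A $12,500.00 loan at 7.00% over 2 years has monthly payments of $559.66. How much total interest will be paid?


Total paid over the life of the loan = PMT × n.
Total paid = $559.66 × 24 = $13,431.84
Total interest = total paid − principal = $13,431.84 − $12,500.00 = $931.84

Total interest = (PMT × n) - PV = $931.84


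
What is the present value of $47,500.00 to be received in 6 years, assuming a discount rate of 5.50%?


Present value formula: PV = FV / (1 + r)^t
PV = $47,500.00 / (1 + 0.055)^6
PV = $47,500.00 / 1.3788428
PV = $34,449.18

PV = FV / (1 + r)^t = $34,449.18


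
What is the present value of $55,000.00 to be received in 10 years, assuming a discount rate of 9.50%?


Present value formula: PV = FV / (1 + r)^t
PV = $55,000.00 / (1 + 0.095)^10
PV = $55,000.00 / 2.478228
PV = $22,193.28

PV = FV / (1 + r)^t = $22,193.28


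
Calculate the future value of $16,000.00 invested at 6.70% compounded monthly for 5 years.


Compound interest formula: A = P(1 + r/n)^(nt)
A = $16,000.00 × (1 + 0.067/12)^(12 × 5)
Growth factor: (1 + 0.067/12)^60 = 1.3966385
A = $16,000.00 × 1.3966385
A = $22,346.22

A = P(1 + r/n)^(nt) = $22,346.22


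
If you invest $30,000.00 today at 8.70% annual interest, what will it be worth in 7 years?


Future value formula: FV = PV × (1 + r)^t
FV = $30,000.00 × (1 + 0.087)^7
FV = $30,000.00 × 1.79310949
FV = $53,793.28

FV = PV × (1 + r)^t = $53,793.28


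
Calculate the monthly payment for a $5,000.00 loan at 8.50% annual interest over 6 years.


Loan payment formula: PMT = PV × r / (1 − (1 + r)^(−n))
Monthly rate r = 0.085/12 ≈ 0.00708333, n = 72 months
Denominator: 1 − (1 + 0.085/12)^(−72) = 0.398424
PMT = $5,000.00 × (0.085/12) / 0.398424
PMT = $88.89 per month

PMT = PV × r / (1-(1+r)^(-n)) = $88.89/month


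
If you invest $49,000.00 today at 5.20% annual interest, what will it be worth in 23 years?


Future value formula: FV = PV × (1 + r)^t
FV = $49,000.00 × (1 + 0.052)^23
FV = $49,000.00 × 3.208943
FV = $157,238.21

FV = PV × (1 + r)^t = $157,238.21


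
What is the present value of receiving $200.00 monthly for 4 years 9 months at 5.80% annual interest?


Present value of an ordinary annuity: PV = PMT × (1 − (1 + r)^(−n)) / r
Monthly rate r = 0.058/12 ≈ 0.00483333, n = 57
PV = $200.00 × (1 − (1 + 0.058/12)^(−57)) / (0.058/12)
PV = $200.00 × 49.717978
PV = $9,943.60

PV = PMT × (1-(1+r)^(-n))/r = $9,943.60


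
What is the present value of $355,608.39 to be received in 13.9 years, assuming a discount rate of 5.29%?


Present value formula: PV = FV / (1 + r)^t
PV = $355,608.39 / (1 + 0.0529)^13.9
PV = $355,608.39 / 2.047298
PV = $173,696.45

PV = FV / (1 + r)^t = $173,696.45


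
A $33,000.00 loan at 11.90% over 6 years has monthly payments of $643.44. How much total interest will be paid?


Total paid over the life of the loan = PMT × n.
Total paid = $643.44 × 72 = $46,327.68
Total interest = total paid − principal = $46,327.68 − $33,000.00 = $13,327.68

Total interest = (PMT × n) - PV = $13,327.68


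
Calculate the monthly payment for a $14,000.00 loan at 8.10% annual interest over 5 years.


Loan payment formula: PMT = PV × r / (1 − (1 + r)^(−n))
Monthly rate r = 0.081/12 = 0.00675, n = 60 months
Denominator: 1 − (1 + 0.081/12)^(−60) = 0.332115
PMT = $14,000.00 × (0.081/12) / 0.332115
PMT = $284.54 per month

PMT = PV × r / (1-(1+r)^(-n)) = $284.54/month


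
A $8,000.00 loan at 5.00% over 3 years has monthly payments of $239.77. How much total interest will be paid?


Total paid over the life of the loan = PMT × n.
Total paid = $239.77 × 36 = $8,631.72
Total interest = total paid − principal = $8,631.72 − $8,000.00 = $631.72

Total interest = (PMT × n) - PV = $631.72


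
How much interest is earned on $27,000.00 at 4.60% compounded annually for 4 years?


Compound interest earned = final amount − principal.
A = P(1 + r/n)^(nt) = $27,000.00 × (1 + 0.046/1)^(1 × 4) = $32,321.43
Interest = A − P = $32,321.43 − $27,000.00 = $5,321.43

Interest = A - P = $5,321.43


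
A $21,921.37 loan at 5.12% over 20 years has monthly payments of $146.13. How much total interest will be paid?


Total paid over the life of the loan = PMT × n.
Total paid = $146.13 × 240 = $35,071.20
Total interest = total paid − principal = $35,071.20 − $21,921.37 = $13,149.83

Total interest = (PMT × n) - PV = $13,149.83


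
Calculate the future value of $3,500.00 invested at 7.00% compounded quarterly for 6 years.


Compound interest formula: A = P(1 + r/n)^(nt)
A = $3,500.00 × (1 + 0.07/4)^(4 × 6)
Growth factor: (1 + 0.07/4)^24 = 1.516443
A = $3,500.00 × 1.516443
A = $5,307.55

A = P(1 + r/n)^(nt) = $5,307.55


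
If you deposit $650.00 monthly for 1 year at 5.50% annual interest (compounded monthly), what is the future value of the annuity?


Future value of an ordinary annuity: FV = PMT × ((1 + r)^n − 1) / r
Monthly rate r = 0.055/12 ≈ 0.00458333, n = 12
FV = $650.00 × ((1 + 0.055/12)^12 − 1) / (0.055/12)
FV = $650.00 × 12.307170
FV = $7,999.66

FV = PMT × ((1+r)^n - 1)/r = $7,999.66


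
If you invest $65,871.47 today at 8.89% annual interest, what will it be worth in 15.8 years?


Future value formula: FV = PV × (1 + r)^t
FV = $65,871.47 × (1 + 0.0889)^15.8
FV = $65,871.47 × 3.8406998
FV = $252,992.54

FV = PV × (1 + r)^t = $252,992.54


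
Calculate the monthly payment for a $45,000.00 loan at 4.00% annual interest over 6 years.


Loan payment formula: PMT = PV × r / (1 − (1 + r)^(−n))
Monthly rate r = 0.04/12 ≈ 0.00333333, n = 72 months
Denominator: 1 − (1 + 0.04/12)^(−72) = 0.213058
PMT = $45,000.00 × (0.04/12) / 0.213058
PMT = $704.03 per month

PMT = PV × r / (1-(1+r)^(-n)) = $704.03/month


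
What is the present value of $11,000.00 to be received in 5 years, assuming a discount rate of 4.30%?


Present value formula: PV = FV / (1 + r)^t
PV = $11,000.00 / (1 + 0.043)^5
PV = $11,000.00 / 1.234302
PV = $8,911.92

PV = FV / (1 + r)^t = $8,911.92


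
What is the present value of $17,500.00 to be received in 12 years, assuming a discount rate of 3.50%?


Present value formula: PV = FV / (1 + r)^t
PV = $17,500.00 / (1 + 0.035)^12
PV = $17,500.00 / 1.511069
PV = $11,581.21

PV = FV / (1 + r)^t = $11,581.21


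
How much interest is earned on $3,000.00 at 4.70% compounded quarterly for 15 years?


Compound interest earned = final amount − principal.
A = P(1 + r/n)^(nt) = $3,000.00 × (1 + 0.047/4)^(4 × 15) = $6,046.64
Interest = A − P = $6,046.64 − $3,000.00 = $3,046.64

Interest = A - P = $3,046.64


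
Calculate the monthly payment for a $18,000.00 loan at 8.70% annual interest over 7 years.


Loan payment formula: PMT = PV × r / (1 − (1 + r)^(−n))
Monthly rate r = 0.087/12 = 0.00725, n = 84 months
Denominator: 1 − (1 + 0.087/12)^(−84) = 0.454909
PMT = $18,000.00 × (0.087/12) / 0.454909
PMT = $286.87 per month

PMT = PV × r / (1-(1+r)^(-n)) = $286.87/month


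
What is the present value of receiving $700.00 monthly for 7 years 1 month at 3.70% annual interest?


Present value of an ordinary annuity: PV = PMT × (1 − (1 + r)^(−n)) / r
Monthly rate r = 0.037/12 ≈ 0.00308333, n = 85
PV = $700.00 × (1 − (1 + 0.037/12)^(−85)) / (0.037/12)
PV = $700.00 × 74.673335
PV = $52,271.33

PV = PMT × (1-(1+r)^(-n))/r = $52,271.33


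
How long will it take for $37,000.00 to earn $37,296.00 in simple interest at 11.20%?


Rearrange the simple interest formula for t:
I = P × r × t  ⇒  t = I / (P × r)
t = $37,296.00 / ($37,000.00 × 0.112)
t = 9

t = I/(P×r) = 9 years


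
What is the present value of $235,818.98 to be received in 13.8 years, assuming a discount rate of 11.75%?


Present value formula: PV = FV / (1 + r)^t
PV = $235,818.98 / (1 + 0.1175)^13.8
PV = $235,818.98 / 4.632505
PV = $50,905.28

PV = FV / (1 + r)^t = $50,905.28


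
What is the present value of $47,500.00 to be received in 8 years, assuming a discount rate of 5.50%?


Present value formula: PV = FV / (1 + r)^t
PV = $47,500.00 / (1 + 0.055)^8
PV = $47,500.00 / 1.5346865
PV = $30,950.95

PV = FV / (1 + r)^t = $30,950.95


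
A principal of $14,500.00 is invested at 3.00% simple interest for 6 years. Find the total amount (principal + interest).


Total amount formula: A = P(1 + rt) = P + P·r·t
Interest: I = P × r × t = $14,500.00 × 0.03 × 6 = $2,610.00
A = P + I = $14,500.00 + $2,610.00 = $17,110.00

A = P + I = P(1 + rt) = $17,110.00


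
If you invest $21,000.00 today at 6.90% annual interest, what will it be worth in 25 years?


Future value formula: FV = PV × (1 + r)^t
FV = $21,000.00 × (1 + 0.069)^25
FV = $21,000.00 × 5.3020355
FV = $111,342.75

FV = PV × (1 + r)^t = $111,342.75


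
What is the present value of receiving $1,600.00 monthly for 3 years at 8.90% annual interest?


Present value of an ordinary annuity: PV = PMT × (1 − (1 + r)^(−n)) / r
Monthly rate r = 0.089/12 ≈ 0.00741667, n = 36
PV = $1,600.00 × (1 − (1 + 0.089/12)^(−36)) / (0.089/12)
PV = $1,600.00 × 31.492877
PV = $50,388.60

PV = PMT × (1-(1+r)^(-n))/r = $50,388.60


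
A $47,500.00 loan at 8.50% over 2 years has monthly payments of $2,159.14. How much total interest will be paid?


Total paid over the life of the loan = PMT × n.
Total paid = $2,159.14 × 24 = $51,819.36
Total interest = total paid − principal = $51,819.36 − $47,500.00 = $4,319.36

Total interest = (PMT × n) - PV = $4,319.36


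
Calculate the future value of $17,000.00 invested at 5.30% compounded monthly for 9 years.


Compound interest formula: A = P(1 + r/n)^(nt)
A = $17,000.00 × (1 + 0.053/12)^(12 × 9)
Growth factor: (1 + 0.053/12)^108 = 1.6095421
A = $17,000.00 × 1.6095421
A = $27,362.22

A = P(1 + r/n)^(nt) = $27,362.22


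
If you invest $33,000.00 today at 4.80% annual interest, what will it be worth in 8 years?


Future value formula: FV = PV × (1 + r)^t
FV = $33,000.00 × (1 + 0.048)^8
FV = $33,000.00 × 1.45509136
FV = $48,018.01

FV = PV × (1 + r)^t = $48,018.01


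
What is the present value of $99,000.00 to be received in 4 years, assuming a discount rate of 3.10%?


Present value formula: PV = FV / (1 + r)^t
PV = $99,000.00 / (1 + 0.031)^4
PV = $99,000.00 / 1.1298861
PV = $87,619.45

PV = FV / (1 + r)^t = $87,619.45


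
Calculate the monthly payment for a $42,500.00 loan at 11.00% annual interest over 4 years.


Loan payment formula: PMT = PV × r / (1 − (1 + r)^(−n))
Monthly rate r = 0.11/12 ≈ 0.00916667, n = 48 months
Denominator: 1 − (1 + 0.11/12)^(−48) = 0.3546714
PMT = $42,500.00 × (0.11/12) / 0.3546714
PMT = $1,098.43 per month

PMT = PV × r / (1-(1+r)^(-n)) = $1,098.43/month


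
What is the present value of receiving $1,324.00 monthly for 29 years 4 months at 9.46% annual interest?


Present value of an ordinary annuity: PV = PMT × (1 − (1 + r)^(−n)) / r
Monthly rate r = 0.0946/12 ≈ 0.00788333, n = 352
PV = $1,324.00 × (1 − (1 + 0.0946/12)^(−352)) / (0.0946/12)
PV = $1,324.00 × 118.853811
PV = $157,362.45

PV = PMT × (1-(1+r)^(-n))/r = $157,362.45


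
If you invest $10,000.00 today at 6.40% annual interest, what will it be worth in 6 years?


Future value formula: FV = PV × (1 + r)^t
FV = $10,000.00 × (1 + 0.064)^6
FV = $10,000.00 × 1.450941
FV = $14,509.41

FV = PV × (1 + r)^t = $14,509.41


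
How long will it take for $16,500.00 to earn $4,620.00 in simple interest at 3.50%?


Rearrange the simple interest formula for t:
I = P × r × t  ⇒  t = I / (P × r)
t = $4,620.00 / ($16,500.00 × 0.035)
t = 8

t = I/(P×r) = 8 years


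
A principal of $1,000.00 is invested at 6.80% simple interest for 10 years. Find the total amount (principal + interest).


Total amount formula: A = P(1 + rt) = P + P·r·t
Interest: I = P × r × t = $1,000.00 × 0.068 × 10 = $680.00
A = P + I = $1,000.00 + $680.00 = $1,680.00

A = P + I = P(1 + rt) = $1,680.00


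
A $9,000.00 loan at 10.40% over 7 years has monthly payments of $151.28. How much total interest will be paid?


Total paid over the life of the loan = PMT × n.
Total paid = $151.28 × 84 = $12,707.52
Total interest = total paid − principal = $12,707.52 − $9,000.00 = $3,707.52

Total interest = (PMT × n) - PV = $3,707.52


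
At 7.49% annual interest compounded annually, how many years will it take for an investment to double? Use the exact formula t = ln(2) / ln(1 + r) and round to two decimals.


Doubling condition: (1 + r)^t = 2
Take ln of both sides: t × ln(1 + r) = ln(2)
t = ln(2) / ln(1 + r)
t = 0.693147 / 0.072228
t = 9.60

t = ln(2) / ln(1 + r) = 9.60 years


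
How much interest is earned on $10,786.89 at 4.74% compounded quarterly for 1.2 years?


Compound interest earned = final amount − principal.
A = P(1 + r/n)^(nt) = $10,786.89 × (1 + 0.0474/4)^(4 × 1.2) = $11,414.42
Interest = A − P = $11,414.42 − $10,786.89 = $627.53

Interest = A - P = $627.53


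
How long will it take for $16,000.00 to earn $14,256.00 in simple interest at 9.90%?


Rearrange the simple interest formula for t:
I = P × r × t  ⇒  t = I / (P × r)
t = $14,256.00 / ($16,000.00 × 0.099)
t = 9

t = I/(P×r) = 9 years


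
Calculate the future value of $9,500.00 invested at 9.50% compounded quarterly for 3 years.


Compound interest formula: A = P(1 + r/n)^(nt)
A = $9,500.00 × (1 + 0.095/4)^(4 × 3)
Growth factor: (1 + 0.095/4)^12 = 1.325339
A = $9,500.00 × 1.325339
A = $12,590.72

A = P(1 + r/n)^(nt) = $12,590.72


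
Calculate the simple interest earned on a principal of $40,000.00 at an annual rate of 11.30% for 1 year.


Simple interest formula: I = P × r × t
I = $40,000.00 × 0.113 × 1
I = $4,520.00

I = P × r × t = $4,520.00


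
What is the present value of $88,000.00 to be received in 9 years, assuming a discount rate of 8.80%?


Present value formula: PV = FV / (1 + r)^t
PV = $88,000.00 / (1 + 0.088)^9
PV = $88,000.00 / 2.1362893
PV = $41,192.92

PV = FV / (1 + r)^t = $41,192.92


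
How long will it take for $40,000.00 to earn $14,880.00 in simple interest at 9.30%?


Rearrange the simple interest formula for t:
I = P × r × t  ⇒  t = I / (P × r)
t = $14,880.00 / ($40,000.00 × 0.093)
t = 4

t = I/(P×r) = 4 years


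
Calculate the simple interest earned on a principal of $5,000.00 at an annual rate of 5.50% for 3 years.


Simple interest formula: I = P × r × t
I = $5,000.00 × 0.055 × 3
I = $825.00

I = P × r × t = $825.00


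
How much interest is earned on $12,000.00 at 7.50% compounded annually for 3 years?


Compound interest earned = final amount − principal.
A = P(1 + r/n)^(nt) = $12,000.00 × (1 + 0.075/1)^(1 × 3) = $14,907.56
Interest = A − P = $14,907.56 − $12,000.00 = $2,907.56

Interest = A - P = $2,907.56


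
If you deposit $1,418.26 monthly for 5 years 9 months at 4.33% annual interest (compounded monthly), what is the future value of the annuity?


Future value of an ordinary annuity: FV = PMT × ((1 + r)^n − 1) / r
Monthly rate r = 0.0433/12 ≈ 0.00360833, n = 69
FV = $1,418.26 × ((1 + 0.0433/12)^69 − 1) / (0.0433/12)
FV = $1,418.26 × 78.1899194
FV = $110,893.64

FV = PMT × ((1+r)^n - 1)/r = $110,893.64


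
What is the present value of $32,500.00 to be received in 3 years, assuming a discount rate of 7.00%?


Present value formula: PV = FV / (1 + r)^t
PV = $32,500.00 / (1 + 0.07)^3
PV = $32,500.00 / 1.225043
PV = $26,529.68

PV = FV / (1 + r)^t = $26,529.68


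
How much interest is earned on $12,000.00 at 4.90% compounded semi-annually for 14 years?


Compound interest earned = final amount − principal.
A = P(1 + r/n)^(nt) = $12,000.00 × (1 + 0.049/2)^(2 × 14) = $23,632.86
Interest = A − P = $23,632.86 − $12,000.00 = $11,632.86

Interest = A - P = $11,632.86


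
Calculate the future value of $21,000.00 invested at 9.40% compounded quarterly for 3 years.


Compound interest formula: A = P(1 + r/n)^(nt)
A = $21,000.00 × (1 + 0.094/4)^(4 × 3)
Growth factor: (1 + 0.094/4)^12 = 1.3214604
A = $21,000.00 × 1.3214604
A = $27,750.67

A = P(1 + r/n)^(nt) = $27,750.67


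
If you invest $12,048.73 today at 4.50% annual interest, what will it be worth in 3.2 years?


Future value formula: FV = PV × (1 + r)^t
FV = $12,048.73 × (1 + 0.045)^3.2
FV = $12,048.73 × 1.151257
FV = $13,871.18

FV = PV × (1 + r)^t = $13,871.18


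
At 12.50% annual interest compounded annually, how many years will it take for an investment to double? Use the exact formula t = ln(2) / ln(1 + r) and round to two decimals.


Doubling condition: (1 + r)^t = 2
Take ln of both sides: t × ln(1 + r) = ln(2)
t = ln(2) / ln(1 + r)
t = 0.693147 / 0.117783
t = 5.88

t = ln(2) / ln(1 + r) = 5.88 years


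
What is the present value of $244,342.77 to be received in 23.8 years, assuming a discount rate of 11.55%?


Present value formula: PV = FV / (1 + r)^t
PV = $244,342.77 / (1 + 0.1155)^23.8
PV = $244,342.77 / 13.482669
PV = $18,122.73

PV = FV / (1 + r)^t = $18,122.73


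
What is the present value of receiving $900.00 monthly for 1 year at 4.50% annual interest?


Present value of an ordinary annuity: PV = PMT × (1 − (1 + r)^(−n)) / r
Monthly rate r = 0.045/12 = 0.00375, n = 12
PV = $900.00 × (1 − (1 + 0.045/12)^(−12)) / (0.045/12)
PV = $900.00 × 11.712548
PV = $10,541.29

PV = PMT × (1-(1+r)^(-n))/r = $10,541.29


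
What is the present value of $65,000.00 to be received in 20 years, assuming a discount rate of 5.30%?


Present value formula: PV = FV / (1 + r)^t
PV = $65,000.00 / (1 + 0.053)^20
PV = $65,000.00 / 2.8091014
PV = $23,139.07

PV = FV / (1 + r)^t = $23,139.07


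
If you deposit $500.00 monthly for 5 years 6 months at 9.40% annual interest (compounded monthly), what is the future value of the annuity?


Future value of an ordinary annuity: FV = PMT × ((1 + r)^n − 1) / r
Monthly rate r = 0.094/12 ≈ 0.00783333, n = 66
FV = $500.00 × ((1 + 0.094/12)^66 − 1) / (0.094/12)
FV = $500.00 × 85.993327
FV = $42,996.66

FV = PMT × ((1+r)^n - 1)/r = $42,996.66


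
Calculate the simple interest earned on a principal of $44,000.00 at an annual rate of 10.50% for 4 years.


Simple interest formula: I = P × r × t
I = $44,000.00 × 0.105 × 4
I = $18,480.00

I = P × r × t = $18,480.00


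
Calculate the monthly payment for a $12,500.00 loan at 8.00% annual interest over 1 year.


Loan payment formula: PMT = PV × r / (1 − (1 + r)^(−n))
Monthly rate r = 0.08/12 ≈ 0.00666667, n = 12 months
Denominator: 1 − (1 + 0.08/12)^(−12) = 0.0766385
PMT = $12,500.00 × (0.08/12) / 0.0766385
PMT = $1,087.36 per month

PMT = PV × r / (1-(1+r)^(-n)) = $1,087.36/month


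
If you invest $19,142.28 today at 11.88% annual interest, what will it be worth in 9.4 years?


Future value formula: FV = PV × (1 + r)^t
FV = $19,142.28 × (1 + 0.1188)^9.4
FV = $19,142.28 × 2.872586
FV = $54,987.85

FV = PV × (1 + r)^t = $54,987.85


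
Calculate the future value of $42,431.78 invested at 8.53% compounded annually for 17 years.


Compound interest formula: A = P(1 + r/n)^(nt)
A = $42,431.78 × (1 + 0.0853/1)^(1 × 17)
Growth factor: (1 + 0.0853/1)^17 = 4.0211165
A = $42,431.78 × 4.0211165
A = $170,623.13

A = P(1 + r/n)^(nt) = $170,623.13


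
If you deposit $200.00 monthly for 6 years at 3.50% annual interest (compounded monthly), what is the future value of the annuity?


Future value of an ordinary annuity: FV = PMT × ((1 + r)^n − 1) / r
Monthly rate r = 0.035/12 ≈ 0.00291667, n = 72
FV = $200.00 × ((1 + 0.035/12)^72 − 1) / (0.035/12)
FV = $200.00 × 79.988927
FV = $15,997.79

FV = PMT × ((1+r)^n - 1)/r = $15,997.79


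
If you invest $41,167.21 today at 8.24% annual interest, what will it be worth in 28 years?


Future value formula: FV = PV × (1 + r)^t
FV = $41,167.21 × (1 + 0.0824)^28
FV = $41,167.21 × 9.1803226
FV = $377,928.27

FV = PV × (1 + r)^t = $377,928.27


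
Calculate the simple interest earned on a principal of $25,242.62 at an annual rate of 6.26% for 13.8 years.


Simple interest formula: I = P × r × t
I = $25,242.62 × 0.0626 × 13.8
I = $21,806.59

I = P × r × t = $21,806.59


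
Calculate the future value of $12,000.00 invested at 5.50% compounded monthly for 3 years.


Compound interest formula: A = P(1 + r/n)^(nt)
A = $12,000.00 × (1 + 0.055/12)^(12 × 3)
Growth factor: (1 + 0.055/12)^36 = 1.1789486
A = $12,000.00 × 1.1789486
A = $14,147.38

A = P(1 + r/n)^(nt) = $14,147.38


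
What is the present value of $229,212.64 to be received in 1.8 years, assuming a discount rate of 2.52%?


Present value formula: PV = FV / (1 + r)^t
PV = $229,212.64 / (1 + 0.0252)^1.8
PV = $229,212.64 / 1.04581647
PV = $219,171.00

PV = FV / (1 + r)^t = $219,171.00


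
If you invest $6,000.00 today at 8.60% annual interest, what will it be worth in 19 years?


Future value formula: FV = PV × (1 + r)^t
FV = $6,000.00 × (1 + 0.086)^19
FV = $6,000.00 × 4.794758
FV = $28,768.55

FV = PV × (1 + r)^t = $28,768.55


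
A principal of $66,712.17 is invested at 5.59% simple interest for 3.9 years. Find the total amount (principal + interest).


Total amount formula: A = P(1 + rt) = P + P·r·t
Interest: I = P × r × t = $66,712.17 × 0.0559 × 3.9 = $14,543.92
A = P + I = $66,712.17 + $14,543.92 = $81,256.09

A = P + I = P(1 + rt) = $81,256.09


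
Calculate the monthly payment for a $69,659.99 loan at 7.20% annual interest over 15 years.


Loan payment formula: PMT = PV × r / (1 − (1 + r)^(−n))
Monthly rate r = 0.072/12 = 0.006, n = 180 months
Denominator: 1 − (1 + 0.072/12)^(−180) = 0.659307
PMT = $69,659.99 × (0.072/12) / 0.659307
PMT = $633.94 per month

PMT = PV × r / (1-(1+r)^(-n)) = $633.94/month


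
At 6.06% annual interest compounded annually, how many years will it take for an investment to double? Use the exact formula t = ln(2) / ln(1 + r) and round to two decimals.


Doubling condition: (1 + r)^t = 2
Take ln of both sides: t × ln(1 + r) = ln(2)
t = ln(2) / ln(1 + r)
t = 0.693147 / 0.058835
t = 11.78

t = ln(2) / ln(1 + r) = 11.78 years
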